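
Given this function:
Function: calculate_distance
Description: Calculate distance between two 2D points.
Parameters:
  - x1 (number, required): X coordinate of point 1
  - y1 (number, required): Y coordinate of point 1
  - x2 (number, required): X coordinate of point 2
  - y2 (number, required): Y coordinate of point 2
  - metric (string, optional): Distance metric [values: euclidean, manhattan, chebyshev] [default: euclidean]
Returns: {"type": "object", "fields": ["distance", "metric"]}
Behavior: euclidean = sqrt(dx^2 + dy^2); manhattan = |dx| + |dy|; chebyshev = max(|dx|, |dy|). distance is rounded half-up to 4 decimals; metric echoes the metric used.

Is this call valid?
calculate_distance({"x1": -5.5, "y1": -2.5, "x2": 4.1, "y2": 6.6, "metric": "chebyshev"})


Checking all required parameters present and types match... All valid.
Valid


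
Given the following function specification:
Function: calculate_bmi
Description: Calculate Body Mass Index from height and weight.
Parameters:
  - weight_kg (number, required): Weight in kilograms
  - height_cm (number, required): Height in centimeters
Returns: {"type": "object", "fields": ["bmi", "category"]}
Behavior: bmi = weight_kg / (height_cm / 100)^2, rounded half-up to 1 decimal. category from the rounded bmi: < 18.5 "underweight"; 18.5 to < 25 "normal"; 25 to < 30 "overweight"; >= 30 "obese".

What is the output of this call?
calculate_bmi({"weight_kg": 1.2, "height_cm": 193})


height_m = 193 / 100 = 1.93
bmi = 1.2 / 1.93^2 = 1.2 / 3.7249 = 0.322156 -> 0.3
0.3 < 18.5 -> underweight
Output:
{"bmi": 0.3, "category": "underweight"}


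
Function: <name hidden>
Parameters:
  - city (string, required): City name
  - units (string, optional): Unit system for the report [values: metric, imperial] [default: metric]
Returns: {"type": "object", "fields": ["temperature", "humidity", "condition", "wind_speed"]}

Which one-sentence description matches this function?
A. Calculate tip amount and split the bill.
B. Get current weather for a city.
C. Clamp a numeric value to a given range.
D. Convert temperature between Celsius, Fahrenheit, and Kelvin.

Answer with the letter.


Parameters city, units and return ["temperature", "humidity", "condition", "wind_speed"] fit: Get current weather for a city.
B


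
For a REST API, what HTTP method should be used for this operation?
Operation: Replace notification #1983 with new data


GET = read, POST = create, PUT = update/replace, DELETE = remove
This operation is an update/replace.
PUT


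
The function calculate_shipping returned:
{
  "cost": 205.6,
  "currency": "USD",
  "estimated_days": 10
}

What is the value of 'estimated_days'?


10


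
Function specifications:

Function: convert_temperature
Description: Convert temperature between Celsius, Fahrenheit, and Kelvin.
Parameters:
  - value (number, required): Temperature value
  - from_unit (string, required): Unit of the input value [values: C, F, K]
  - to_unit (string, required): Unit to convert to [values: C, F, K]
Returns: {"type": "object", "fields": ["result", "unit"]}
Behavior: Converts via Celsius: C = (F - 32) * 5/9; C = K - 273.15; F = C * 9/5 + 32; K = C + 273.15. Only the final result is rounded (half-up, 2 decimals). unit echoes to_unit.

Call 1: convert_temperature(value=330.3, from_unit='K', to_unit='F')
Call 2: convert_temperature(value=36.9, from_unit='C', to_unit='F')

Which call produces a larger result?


Call 1:
  To C: 330.3 - 273.15 = 57.15
  To F: 57.15 * 9/5 + 32 = 134.87
  Round to 2 decimals: 134.87
  -> 134.87 F
Call 2:
  Input already in C: 36.9
  To F: 36.9 * 9/5 + 32 = 98.42
  Round to 2 decimals: 98.42
  -> 98.42 F
Call 1 (134.87 F)


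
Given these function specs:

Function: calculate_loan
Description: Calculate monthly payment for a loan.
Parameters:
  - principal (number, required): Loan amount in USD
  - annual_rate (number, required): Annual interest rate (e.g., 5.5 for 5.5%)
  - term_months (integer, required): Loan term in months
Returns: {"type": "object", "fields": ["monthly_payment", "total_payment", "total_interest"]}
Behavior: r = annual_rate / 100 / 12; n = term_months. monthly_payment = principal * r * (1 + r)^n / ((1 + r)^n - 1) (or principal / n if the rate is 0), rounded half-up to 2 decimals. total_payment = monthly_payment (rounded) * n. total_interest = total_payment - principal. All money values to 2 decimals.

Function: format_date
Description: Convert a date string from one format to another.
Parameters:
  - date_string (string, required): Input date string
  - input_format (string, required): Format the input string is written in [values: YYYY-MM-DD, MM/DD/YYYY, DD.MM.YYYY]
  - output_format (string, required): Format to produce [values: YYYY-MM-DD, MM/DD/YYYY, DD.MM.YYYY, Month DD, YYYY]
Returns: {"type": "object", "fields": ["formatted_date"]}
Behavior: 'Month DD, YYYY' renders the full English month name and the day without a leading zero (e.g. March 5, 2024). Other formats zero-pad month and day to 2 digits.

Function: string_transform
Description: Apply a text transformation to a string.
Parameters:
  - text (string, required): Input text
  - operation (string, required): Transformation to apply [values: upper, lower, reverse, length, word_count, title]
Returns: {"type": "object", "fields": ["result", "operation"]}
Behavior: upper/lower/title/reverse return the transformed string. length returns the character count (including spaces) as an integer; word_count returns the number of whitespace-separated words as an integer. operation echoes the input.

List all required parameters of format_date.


Parameters of format_date and their required/optional flag:
  date_string: required
  input_format: required
  output_format: required
date_string, input_format, output_format


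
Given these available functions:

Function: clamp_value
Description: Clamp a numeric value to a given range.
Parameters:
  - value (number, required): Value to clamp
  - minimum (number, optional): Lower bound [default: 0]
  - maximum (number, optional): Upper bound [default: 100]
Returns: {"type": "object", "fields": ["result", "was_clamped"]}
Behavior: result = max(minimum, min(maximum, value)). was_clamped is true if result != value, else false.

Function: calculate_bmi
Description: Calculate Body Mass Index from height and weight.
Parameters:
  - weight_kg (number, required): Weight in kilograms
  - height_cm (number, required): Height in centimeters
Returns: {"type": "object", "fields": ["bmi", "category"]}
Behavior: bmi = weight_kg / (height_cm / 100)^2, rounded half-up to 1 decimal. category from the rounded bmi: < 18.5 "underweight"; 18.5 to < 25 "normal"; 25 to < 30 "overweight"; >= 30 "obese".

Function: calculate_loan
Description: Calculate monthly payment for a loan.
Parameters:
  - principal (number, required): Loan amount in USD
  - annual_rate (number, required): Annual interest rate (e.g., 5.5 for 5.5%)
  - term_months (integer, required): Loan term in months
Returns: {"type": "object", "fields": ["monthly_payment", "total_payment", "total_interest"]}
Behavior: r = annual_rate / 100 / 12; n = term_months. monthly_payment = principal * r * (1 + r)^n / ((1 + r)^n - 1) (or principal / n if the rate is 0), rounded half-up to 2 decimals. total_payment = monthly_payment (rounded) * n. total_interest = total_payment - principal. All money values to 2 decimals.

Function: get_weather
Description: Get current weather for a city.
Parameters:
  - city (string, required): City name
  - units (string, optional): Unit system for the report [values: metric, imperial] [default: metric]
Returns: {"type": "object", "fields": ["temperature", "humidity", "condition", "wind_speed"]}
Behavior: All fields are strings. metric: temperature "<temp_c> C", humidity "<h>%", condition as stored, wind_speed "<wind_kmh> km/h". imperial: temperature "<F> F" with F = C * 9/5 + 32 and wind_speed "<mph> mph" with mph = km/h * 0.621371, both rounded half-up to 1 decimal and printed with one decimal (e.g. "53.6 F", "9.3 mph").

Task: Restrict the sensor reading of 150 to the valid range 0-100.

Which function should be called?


The task needs a function whose description is: Clamp a numeric value to a given range.
clamp_value


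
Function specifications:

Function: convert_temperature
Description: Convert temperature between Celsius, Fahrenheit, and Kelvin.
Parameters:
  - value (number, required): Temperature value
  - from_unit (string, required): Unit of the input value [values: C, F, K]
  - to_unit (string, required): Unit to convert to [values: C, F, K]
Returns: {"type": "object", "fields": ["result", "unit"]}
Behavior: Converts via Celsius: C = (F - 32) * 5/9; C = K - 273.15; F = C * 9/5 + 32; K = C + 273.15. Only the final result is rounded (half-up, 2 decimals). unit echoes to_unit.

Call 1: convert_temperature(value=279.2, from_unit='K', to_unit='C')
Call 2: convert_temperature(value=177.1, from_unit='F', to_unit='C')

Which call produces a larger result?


Call 1:
  To C: 279.2 - 273.15 = 6.05
  Target is C: 6.05
  Round to 2 decimals: 6.05
  -> 6.05 C
Call 2:
  To C: (177.1 - 32) * 5/9 = 80.611111
  Target is C: 80.611111
  Round to 2 decimals: 80.61
  -> 80.61 C
Call 2 (80.61 C)


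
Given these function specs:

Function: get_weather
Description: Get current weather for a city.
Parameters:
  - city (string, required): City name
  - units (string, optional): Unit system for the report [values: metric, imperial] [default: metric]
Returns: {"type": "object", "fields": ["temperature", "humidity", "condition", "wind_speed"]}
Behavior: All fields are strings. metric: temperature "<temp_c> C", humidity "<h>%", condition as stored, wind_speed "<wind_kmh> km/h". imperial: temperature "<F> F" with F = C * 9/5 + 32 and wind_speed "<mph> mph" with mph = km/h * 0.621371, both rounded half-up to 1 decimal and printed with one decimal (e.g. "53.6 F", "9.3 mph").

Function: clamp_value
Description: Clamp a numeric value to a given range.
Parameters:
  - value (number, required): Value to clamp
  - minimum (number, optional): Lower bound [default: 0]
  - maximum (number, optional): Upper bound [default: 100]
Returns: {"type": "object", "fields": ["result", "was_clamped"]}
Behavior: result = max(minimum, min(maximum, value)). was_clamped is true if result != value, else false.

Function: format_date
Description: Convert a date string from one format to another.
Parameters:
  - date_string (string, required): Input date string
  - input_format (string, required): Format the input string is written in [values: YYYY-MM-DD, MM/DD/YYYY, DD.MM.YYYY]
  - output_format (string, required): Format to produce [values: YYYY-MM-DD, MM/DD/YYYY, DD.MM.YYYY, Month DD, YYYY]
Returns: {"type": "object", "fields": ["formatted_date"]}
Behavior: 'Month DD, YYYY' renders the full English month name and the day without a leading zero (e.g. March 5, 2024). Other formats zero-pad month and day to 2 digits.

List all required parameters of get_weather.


Parameters of get_weather and their required/optional flag:
  city: required
  units: optional
city


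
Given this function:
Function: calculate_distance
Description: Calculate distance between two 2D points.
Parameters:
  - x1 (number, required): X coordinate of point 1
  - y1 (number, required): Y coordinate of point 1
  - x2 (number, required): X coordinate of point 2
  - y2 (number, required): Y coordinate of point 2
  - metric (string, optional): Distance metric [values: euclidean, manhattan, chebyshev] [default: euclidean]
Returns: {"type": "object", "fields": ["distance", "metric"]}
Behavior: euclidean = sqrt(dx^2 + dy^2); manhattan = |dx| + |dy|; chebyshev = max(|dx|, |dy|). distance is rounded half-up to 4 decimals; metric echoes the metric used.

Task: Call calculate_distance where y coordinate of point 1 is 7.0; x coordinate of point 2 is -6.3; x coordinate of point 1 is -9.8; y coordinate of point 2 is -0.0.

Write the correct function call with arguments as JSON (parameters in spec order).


Mapping each described value to its parameter name:
  'Y coordinate of point 1' -> y1 = 7.0
  'X coordinate of point 2' -> x2 = -6.3
  'X coordinate of point 1' -> x1 = -9.8
  'Y coordinate of point 2' -> y2 = -0.0
calculate_distance({"x1": -9.8, "y1": 7.0, "x2": -6.3, "y2": -0.0})


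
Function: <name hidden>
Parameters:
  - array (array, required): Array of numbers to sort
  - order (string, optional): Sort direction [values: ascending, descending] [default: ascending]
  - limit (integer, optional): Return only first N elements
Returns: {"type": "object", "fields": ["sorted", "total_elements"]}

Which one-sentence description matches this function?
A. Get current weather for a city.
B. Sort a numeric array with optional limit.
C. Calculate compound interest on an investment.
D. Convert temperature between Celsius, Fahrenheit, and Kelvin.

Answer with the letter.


Parameters array, order, limit and return ["sorted", "total_elements"] fit: Sort a numeric array with optional limit.
B


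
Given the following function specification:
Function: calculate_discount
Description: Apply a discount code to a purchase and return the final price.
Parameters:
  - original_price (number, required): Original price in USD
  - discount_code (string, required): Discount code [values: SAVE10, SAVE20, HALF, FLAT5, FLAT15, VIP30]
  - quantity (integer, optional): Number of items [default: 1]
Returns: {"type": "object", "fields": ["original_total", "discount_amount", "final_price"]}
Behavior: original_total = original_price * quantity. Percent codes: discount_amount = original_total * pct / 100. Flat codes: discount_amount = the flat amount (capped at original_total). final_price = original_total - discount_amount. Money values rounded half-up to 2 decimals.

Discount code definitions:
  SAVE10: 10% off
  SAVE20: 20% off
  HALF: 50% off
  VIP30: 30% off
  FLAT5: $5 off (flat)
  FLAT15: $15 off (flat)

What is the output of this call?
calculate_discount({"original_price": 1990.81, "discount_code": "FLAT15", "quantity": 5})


original_total = 1990.81 * 5 = 9954.05
FLAT15 = $15 flat: discount_amount = min(15.00, 9954.05) = 15.00
final_price = 9954.05 - 15.00 = 9939.05
Output:
{"original_total": 9954.05, "discount_amount": 15.0, "final_price": 9939.05}


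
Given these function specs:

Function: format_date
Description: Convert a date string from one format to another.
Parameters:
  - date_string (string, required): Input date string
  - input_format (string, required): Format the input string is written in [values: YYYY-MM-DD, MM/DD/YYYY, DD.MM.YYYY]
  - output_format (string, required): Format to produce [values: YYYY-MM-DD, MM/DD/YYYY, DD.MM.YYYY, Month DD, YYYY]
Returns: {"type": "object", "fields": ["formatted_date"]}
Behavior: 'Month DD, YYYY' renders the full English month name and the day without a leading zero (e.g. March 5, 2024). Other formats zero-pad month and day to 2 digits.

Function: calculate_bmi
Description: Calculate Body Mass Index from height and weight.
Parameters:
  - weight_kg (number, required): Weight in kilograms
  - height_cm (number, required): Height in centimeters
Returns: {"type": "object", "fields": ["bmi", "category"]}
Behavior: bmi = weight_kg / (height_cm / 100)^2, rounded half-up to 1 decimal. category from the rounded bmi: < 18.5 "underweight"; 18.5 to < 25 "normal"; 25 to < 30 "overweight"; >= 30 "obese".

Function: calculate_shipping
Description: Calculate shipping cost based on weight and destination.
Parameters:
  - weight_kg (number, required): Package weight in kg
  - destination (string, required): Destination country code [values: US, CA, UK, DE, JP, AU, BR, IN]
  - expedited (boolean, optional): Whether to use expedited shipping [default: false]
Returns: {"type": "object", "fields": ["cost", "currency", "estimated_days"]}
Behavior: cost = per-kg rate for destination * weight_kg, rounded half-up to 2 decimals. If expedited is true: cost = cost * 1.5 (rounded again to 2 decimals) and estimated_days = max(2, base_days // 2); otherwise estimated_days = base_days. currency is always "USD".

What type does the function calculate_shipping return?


The calculate_shipping spec declares Returns: {"type": "object", "fields": ["cost", "currency", "estimated_days"]}
Type:
object


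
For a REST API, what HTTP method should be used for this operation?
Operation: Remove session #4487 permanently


GET = read, POST = create, PUT = update/replace, DELETE = remove
This operation is a removal.
DELETE


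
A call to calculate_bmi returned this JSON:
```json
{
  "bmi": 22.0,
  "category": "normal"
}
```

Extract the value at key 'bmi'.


22.0


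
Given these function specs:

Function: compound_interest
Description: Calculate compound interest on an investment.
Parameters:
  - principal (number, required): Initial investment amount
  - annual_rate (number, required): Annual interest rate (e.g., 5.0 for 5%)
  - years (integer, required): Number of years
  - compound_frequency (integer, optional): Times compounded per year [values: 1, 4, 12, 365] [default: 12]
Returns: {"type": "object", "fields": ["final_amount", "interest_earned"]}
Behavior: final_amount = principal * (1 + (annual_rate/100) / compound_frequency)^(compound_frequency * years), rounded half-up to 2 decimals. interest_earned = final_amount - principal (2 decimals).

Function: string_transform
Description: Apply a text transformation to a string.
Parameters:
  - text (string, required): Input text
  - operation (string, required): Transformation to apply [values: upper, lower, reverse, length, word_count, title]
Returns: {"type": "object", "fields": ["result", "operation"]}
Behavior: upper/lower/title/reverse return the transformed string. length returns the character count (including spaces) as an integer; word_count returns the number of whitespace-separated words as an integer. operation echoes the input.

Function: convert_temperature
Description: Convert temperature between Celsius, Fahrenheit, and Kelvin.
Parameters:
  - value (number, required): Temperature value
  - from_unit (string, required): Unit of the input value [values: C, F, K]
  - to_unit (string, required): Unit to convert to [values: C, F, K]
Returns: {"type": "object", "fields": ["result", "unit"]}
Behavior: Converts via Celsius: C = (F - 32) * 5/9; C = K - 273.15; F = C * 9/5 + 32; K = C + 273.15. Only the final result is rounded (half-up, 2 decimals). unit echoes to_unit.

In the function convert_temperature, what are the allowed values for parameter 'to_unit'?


The convert_temperature spec declares:
  - to_unit (string, required): Unit to convert to [values: C, F, K]
Allowed values:
C, F, K


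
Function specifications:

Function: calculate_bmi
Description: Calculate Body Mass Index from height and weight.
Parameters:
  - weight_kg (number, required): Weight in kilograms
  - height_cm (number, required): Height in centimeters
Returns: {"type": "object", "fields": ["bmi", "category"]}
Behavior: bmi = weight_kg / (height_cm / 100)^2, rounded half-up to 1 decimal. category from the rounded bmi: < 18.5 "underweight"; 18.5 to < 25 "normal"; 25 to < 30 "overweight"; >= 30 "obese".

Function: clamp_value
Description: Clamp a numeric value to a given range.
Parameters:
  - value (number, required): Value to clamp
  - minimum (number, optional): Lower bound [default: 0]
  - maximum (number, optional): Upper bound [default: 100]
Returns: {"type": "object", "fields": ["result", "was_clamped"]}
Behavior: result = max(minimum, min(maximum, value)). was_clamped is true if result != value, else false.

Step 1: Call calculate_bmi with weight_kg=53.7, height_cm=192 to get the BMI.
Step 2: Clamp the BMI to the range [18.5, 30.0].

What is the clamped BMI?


Step 1: calculate_bmi(weight_kg=53.7, height_cm=192)
  height_m = 192 / 100 = 1.92
  bmi = 53.7 / 1.92^2 = 53.7 / 3.6864 = 14.567057 -> 14.6
  14.6 < 18.5 -> underweight
  -> bmi = 14.6
Step 2: clamp_value(value=14.6, minimum=18.5, maximum=30.0)
  result = max(18.5, min(30.0, 14.6)) = max(18.5, 14.6) = 18.5
  was_clamped = (18.5 != 14.6) = true
  -> result = 18.5
18.5


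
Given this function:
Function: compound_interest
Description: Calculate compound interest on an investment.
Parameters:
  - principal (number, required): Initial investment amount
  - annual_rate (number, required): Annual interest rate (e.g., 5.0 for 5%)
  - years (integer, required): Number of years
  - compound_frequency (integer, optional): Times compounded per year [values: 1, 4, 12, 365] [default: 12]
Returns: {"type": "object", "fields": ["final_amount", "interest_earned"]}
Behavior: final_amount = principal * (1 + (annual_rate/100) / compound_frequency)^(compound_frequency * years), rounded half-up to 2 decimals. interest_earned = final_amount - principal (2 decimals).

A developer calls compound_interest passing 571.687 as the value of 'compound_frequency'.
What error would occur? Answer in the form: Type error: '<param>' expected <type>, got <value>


Spec: 'compound_frequency' is declared as integer; 571.687 is a non-integer number.
Type error: 'compound_frequency' expected integer, got 571.687


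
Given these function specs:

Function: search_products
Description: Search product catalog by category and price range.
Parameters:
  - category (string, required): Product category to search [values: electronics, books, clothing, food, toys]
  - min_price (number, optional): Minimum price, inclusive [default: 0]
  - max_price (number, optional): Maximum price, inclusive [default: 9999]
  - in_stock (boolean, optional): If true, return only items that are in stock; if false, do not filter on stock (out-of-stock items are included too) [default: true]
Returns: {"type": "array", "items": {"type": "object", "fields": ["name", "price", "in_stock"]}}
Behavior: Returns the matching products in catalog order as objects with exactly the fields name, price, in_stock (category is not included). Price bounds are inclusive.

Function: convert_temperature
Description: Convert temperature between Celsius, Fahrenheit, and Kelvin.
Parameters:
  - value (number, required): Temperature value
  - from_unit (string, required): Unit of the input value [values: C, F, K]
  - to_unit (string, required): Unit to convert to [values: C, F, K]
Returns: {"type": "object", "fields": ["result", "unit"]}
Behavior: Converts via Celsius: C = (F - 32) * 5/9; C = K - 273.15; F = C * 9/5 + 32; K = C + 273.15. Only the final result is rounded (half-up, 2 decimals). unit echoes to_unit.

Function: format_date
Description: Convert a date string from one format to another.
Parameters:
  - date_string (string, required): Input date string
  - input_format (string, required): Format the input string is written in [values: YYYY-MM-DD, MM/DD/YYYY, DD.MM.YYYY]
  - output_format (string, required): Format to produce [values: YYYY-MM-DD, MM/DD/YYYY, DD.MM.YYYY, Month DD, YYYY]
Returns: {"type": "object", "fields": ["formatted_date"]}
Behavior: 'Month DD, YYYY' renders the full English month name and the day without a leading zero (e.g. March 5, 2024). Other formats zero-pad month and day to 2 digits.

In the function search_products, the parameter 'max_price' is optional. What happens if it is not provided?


The search_products spec declares:
  - max_price (number, optional): Maximum price, inclusive [default: 9999]
It defaults to 9999


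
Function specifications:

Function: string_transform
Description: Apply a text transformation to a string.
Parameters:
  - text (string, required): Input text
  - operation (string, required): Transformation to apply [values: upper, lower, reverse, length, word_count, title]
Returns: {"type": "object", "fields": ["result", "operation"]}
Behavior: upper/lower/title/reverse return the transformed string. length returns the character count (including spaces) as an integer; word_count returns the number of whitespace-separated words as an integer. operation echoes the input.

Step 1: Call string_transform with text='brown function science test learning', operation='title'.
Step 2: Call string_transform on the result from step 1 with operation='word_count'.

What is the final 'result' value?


Step 1: string_transform(text='brown function science test learning', operation='title')
  -> result = 'Brown Function Science Test Learning'
Step 2: string_transform(text='Brown Function Science Test Learning', operation='word_count')
  words: Brown, Function, Science, Test, Learning -> 5
  -> result = 5
5


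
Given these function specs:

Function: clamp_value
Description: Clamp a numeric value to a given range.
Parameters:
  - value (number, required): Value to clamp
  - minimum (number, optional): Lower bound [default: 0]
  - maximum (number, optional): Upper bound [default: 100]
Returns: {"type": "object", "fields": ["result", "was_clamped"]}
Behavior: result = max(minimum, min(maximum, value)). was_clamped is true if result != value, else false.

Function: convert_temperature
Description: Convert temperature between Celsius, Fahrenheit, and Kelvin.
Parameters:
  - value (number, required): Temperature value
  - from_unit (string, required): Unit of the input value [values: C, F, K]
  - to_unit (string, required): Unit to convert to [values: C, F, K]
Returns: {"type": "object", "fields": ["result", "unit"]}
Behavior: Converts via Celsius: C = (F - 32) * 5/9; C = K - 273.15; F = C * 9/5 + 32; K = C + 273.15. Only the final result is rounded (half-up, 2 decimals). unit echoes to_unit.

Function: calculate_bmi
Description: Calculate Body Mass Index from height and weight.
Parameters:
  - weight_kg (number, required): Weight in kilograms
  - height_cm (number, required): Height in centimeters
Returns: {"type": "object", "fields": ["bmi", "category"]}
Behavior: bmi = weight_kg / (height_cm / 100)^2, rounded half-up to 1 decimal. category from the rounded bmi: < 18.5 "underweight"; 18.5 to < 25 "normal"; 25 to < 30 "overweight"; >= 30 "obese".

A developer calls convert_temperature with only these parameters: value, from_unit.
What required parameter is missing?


Required parameters: value, from_unit, to_unit
Provided: value, from_unit
Missing: to_unit
to_unit


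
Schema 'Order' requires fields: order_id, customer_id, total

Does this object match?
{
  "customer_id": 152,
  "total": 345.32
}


Checking required fields...
Missing: order_id
Invalid - missing required field 'order_id'


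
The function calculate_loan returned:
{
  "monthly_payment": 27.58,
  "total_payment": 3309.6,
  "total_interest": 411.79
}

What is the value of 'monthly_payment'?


27.58


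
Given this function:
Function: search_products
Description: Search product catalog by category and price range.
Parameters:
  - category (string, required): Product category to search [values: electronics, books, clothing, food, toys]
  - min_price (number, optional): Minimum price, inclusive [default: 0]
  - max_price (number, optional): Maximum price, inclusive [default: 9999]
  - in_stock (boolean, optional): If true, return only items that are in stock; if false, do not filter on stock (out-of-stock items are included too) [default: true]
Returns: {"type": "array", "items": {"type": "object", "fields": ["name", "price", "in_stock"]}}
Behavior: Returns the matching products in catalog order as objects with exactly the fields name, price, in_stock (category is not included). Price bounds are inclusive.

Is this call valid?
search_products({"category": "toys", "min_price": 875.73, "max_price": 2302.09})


Checking all required parameters present and types match... All valid.
Valid


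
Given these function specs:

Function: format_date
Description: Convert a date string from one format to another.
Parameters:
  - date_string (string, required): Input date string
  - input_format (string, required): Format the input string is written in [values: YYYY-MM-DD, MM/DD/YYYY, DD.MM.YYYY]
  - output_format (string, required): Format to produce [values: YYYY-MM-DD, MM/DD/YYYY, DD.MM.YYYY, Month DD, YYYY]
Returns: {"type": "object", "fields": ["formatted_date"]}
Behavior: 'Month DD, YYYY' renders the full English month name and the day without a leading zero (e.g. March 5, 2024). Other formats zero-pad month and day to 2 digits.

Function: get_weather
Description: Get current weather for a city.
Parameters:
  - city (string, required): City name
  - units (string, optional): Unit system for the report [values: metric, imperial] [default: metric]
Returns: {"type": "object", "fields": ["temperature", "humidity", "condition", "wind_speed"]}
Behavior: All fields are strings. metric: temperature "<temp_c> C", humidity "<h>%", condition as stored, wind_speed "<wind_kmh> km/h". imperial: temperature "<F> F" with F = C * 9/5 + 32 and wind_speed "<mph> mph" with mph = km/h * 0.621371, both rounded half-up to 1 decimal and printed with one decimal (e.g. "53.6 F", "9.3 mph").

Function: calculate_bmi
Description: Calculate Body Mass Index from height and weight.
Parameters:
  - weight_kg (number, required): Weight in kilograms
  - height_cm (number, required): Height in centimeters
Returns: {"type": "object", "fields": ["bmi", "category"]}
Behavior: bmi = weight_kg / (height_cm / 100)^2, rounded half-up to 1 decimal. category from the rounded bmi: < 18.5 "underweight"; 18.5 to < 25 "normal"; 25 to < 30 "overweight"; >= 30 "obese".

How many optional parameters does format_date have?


Parameters of format_date: date_string (required), input_format (required), output_format (required)
Optional count:
0


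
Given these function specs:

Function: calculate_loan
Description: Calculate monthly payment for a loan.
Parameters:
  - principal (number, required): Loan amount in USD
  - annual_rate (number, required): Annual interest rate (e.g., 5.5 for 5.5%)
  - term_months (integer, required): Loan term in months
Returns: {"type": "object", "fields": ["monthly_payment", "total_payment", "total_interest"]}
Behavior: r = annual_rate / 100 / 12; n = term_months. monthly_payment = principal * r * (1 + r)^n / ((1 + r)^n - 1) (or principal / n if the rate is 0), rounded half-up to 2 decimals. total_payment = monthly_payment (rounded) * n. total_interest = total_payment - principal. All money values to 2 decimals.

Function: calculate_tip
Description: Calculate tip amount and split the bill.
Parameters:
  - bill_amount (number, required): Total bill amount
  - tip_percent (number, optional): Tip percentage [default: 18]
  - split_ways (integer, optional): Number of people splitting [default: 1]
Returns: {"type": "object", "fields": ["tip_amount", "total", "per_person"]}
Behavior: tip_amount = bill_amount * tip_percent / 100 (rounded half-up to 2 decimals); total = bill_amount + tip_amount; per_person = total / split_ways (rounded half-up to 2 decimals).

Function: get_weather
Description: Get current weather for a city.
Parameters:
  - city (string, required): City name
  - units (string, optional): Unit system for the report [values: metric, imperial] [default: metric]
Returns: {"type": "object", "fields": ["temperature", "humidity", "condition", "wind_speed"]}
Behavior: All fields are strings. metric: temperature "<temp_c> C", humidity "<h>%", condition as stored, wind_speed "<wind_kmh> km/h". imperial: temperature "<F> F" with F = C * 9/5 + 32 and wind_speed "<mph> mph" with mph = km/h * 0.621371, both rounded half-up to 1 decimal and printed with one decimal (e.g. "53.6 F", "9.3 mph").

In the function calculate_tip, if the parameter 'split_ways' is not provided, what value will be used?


The calculate_tip spec declares:
  - split_ways (integer, optional): Number of people splitting [default: 1]
Default:
1


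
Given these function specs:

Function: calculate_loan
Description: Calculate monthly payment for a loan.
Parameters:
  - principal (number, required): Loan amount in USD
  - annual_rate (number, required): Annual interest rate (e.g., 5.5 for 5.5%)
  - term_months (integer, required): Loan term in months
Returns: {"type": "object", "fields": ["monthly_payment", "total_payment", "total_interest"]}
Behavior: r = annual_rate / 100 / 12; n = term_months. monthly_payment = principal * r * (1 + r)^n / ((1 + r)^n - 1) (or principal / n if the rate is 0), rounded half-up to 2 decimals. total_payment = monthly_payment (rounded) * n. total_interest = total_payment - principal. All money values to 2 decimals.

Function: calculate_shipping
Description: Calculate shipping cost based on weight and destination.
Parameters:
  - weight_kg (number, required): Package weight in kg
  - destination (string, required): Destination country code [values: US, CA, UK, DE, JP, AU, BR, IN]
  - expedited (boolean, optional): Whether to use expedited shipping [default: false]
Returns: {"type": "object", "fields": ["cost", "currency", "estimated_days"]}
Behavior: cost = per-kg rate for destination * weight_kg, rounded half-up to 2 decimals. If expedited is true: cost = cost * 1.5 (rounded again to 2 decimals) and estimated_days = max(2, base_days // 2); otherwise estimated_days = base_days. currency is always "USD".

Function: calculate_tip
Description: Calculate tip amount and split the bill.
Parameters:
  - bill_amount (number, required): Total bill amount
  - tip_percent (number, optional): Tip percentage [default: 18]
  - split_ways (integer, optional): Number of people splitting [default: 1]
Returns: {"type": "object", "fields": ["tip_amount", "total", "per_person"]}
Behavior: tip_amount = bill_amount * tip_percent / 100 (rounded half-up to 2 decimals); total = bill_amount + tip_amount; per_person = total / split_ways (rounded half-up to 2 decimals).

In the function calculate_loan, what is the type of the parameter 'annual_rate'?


The calculate_loan spec declares:
  - annual_rate (number, required): Annual interest rate (e.g., 5.5 for 5.5%)
Type:
number


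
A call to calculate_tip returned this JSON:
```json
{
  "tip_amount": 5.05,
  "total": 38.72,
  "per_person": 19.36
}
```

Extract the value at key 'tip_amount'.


5.05


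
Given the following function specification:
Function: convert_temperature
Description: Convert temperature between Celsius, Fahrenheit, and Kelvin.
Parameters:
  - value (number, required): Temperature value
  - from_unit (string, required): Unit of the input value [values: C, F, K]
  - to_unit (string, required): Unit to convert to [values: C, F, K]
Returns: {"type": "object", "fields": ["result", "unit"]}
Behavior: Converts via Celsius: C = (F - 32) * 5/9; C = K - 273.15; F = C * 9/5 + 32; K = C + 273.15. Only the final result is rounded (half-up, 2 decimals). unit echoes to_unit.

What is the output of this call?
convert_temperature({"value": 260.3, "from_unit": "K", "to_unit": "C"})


To C: 260.3 - 273.15 = -12.85
Target is C: -12.85
Round to 2 decimals: -12.85
Output:
{"result": -12.85, "unit": "C"}


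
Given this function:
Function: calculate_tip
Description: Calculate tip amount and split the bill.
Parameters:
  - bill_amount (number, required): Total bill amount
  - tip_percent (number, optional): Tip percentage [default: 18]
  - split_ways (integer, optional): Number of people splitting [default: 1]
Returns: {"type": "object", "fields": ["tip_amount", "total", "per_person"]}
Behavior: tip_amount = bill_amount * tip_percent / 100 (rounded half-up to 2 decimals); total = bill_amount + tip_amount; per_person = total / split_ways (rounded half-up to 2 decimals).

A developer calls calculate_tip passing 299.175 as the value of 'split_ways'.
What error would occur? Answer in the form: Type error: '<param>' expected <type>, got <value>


Spec: 'split_ways' is declared as integer; 299.175 is a non-integer number.
Type error: 'split_ways' expected integer, got 299.175


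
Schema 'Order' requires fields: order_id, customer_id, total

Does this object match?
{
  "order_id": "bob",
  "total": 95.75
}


Checking required fields...
Missing: customer_id
Invalid - missing required field 'customer_id'


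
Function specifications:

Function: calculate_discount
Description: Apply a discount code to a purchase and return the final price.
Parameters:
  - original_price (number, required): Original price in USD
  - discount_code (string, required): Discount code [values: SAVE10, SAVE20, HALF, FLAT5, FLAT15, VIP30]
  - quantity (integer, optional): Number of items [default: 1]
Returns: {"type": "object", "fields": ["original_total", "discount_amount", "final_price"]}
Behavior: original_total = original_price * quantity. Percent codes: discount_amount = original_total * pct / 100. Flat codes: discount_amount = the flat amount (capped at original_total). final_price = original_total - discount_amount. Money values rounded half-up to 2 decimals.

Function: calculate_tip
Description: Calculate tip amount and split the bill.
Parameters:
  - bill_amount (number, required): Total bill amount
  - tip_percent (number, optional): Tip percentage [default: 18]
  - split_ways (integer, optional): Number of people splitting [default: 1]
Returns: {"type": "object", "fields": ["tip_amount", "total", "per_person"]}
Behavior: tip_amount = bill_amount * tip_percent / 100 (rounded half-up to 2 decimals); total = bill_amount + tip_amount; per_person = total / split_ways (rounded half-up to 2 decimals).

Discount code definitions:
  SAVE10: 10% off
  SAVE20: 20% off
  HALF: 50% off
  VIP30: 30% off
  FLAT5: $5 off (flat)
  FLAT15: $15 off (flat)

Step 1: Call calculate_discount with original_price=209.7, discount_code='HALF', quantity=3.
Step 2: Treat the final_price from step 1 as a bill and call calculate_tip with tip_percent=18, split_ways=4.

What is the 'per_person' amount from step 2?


Step 1: calculate_discount(original_price=209.7, discount_code=HALF, quantity=3)
  original_total = 209.7 * 3 = 629.10
  HALF = 50% off: discount_amount = 629.10 * 50/100 = 314.55 -> 314.55
  final_price = 629.10 - 314.55 = 314.55
  -> final_price = 314.55
Step 2: calculate_tip(bill_amount=314.55, tip_percent=18, split_ways=4)
  tip_amount = 314.55 * 18/100 = 56.619 -> 56.62
  total = 314.55 + 56.62 = 371.17
  per_person = 371.17 / 4 = 92.7925 -> 92.79
  -> per_person = 92.79
$92.79


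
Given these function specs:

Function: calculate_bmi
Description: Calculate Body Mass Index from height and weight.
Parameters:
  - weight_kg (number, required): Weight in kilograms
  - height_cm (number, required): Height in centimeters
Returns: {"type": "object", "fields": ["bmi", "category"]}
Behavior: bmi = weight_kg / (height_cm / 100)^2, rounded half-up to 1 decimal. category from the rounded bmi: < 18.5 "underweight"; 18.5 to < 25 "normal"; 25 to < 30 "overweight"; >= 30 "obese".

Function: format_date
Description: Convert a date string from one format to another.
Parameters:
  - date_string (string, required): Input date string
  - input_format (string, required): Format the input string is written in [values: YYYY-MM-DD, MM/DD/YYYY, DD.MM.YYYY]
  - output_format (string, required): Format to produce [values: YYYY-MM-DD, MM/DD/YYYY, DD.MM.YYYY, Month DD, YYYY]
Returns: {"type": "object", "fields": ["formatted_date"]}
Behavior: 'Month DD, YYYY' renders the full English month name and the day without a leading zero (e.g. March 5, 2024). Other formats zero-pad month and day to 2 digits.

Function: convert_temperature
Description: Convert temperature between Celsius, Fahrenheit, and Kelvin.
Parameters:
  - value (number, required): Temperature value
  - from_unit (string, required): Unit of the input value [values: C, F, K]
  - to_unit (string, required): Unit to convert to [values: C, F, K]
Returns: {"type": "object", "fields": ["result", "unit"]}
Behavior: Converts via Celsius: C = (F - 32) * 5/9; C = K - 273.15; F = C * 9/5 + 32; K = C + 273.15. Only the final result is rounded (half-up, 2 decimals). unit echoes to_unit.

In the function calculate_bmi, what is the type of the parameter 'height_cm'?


The calculate_bmi spec declares:
  - height_cm (number, required): Height in centimeters
Type:
number


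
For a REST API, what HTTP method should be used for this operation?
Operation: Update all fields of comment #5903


GET = read, POST = create, PUT = update/replace, DELETE = remove
This operation is an update/replace.
PUT


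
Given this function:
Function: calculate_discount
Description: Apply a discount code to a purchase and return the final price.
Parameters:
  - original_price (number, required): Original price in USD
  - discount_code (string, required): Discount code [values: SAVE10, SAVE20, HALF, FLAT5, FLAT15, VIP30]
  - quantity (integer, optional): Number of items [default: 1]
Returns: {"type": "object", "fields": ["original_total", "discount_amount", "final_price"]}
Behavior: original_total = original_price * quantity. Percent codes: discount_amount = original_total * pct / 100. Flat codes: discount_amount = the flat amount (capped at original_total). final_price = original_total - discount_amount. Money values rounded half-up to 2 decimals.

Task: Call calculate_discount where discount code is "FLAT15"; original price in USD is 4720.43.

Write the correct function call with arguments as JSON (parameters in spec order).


Mapping each described value to its parameter name:
  'Discount code' -> discount_code = "FLAT15"
  'Original price in USD' -> original_price = 4720.43
calculate_discount({"original_price": 4720.43, "discount_code": "FLAT15"})
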